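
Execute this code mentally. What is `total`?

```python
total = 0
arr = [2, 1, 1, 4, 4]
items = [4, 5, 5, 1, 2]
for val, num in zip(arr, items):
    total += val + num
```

Let's trace through this code step by step.

Initialize: total = 0
Initialize: arr = [2, 1, 1, 4, 4]
Initialize: items = [4, 5, 5, 1, 2]
Entering loop: for val, num in zip(arr, items):

After execution: total = 29
29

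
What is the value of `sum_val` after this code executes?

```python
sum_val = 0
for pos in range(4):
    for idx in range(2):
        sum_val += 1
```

Let's trace through this code step by step.

Initialize: sum_val = 0
Entering loop: for pos in range(4):

After execution: sum_val = 8
8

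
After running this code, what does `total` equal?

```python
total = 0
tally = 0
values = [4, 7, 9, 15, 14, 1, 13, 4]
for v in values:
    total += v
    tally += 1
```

Let's trace through this code step by step.

Initialize: total = 0
Initialize: tally = 0
Initialize: values = [4, 7, 9, 15, 14, 1, 13, 4]
Entering loop: for v in values:

After execution: total = 67
67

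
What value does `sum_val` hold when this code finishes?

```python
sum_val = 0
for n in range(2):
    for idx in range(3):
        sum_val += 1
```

Let's trace through this code step by step.

Initialize: sum_val = 0
Entering loop: for n in range(2):

After execution: sum_val = 6
6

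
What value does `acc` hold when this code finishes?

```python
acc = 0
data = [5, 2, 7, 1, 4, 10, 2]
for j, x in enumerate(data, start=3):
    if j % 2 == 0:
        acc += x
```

Let's trace through this code step by step.

Initialize: acc = 0
Initialize: data = [5, 2, 7, 1, 4, 10, 2]
Entering loop: for j, x in enumerate(data, start=3):

After execution: acc = 13
13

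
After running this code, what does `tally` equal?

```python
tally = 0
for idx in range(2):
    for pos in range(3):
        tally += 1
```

Let's trace through this code step by step.

Initialize: tally = 0
Entering loop: for idx in range(2):

After execution: tally = 6
6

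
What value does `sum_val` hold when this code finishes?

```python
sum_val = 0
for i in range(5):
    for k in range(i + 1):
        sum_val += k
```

Let's trace through this code step by step.

Initialize: sum_val = 0
Entering loop: for i in range(5):

After execution: sum_val = 20
20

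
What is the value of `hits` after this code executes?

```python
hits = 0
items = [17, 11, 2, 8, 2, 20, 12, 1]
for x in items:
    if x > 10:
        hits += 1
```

Let's trace through this code step by step.

Initialize: hits = 0
Initialize: items = [17, 11, 2, 8, 2, 20, 12, 1]
Entering loop: for x in items:

After execution: hits = 4
4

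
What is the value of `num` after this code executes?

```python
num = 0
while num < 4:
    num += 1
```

Let's trace through this code step by step.

Initialize: num = 0
Entering loop: while num < 4:

After execution: num = 4
4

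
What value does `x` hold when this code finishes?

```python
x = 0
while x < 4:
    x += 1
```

Let's trace through this code step by step.

Initialize: x = 0
Entering loop: while x < 4:

After execution: x = 4
4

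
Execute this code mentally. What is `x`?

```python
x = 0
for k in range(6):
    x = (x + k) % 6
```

Let's trace through this code step by step.

Initialize: x = 0
Entering loop: for k in range(6):

After execution: x = 3
3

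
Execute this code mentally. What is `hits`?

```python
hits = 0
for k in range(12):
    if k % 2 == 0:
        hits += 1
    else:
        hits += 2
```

Let's trace through this code step by step.

Initialize: hits = 0
Entering loop: for k in range(12):

After execution: hits = 18
18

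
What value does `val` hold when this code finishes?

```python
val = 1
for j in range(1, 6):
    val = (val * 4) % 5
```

Let's trace through this code step by step.

Initialize: val = 1
Entering loop: for j in range(1, 6):

After execution: val = 4
4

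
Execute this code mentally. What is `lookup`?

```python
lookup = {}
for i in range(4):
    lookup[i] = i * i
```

Let's trace through this code step by step.

Initialize: lookup = {}
Entering loop: for i in range(4):

After execution: lookup = {0: 0, 1: 1, 2: 4, 3: 9}
{0: 0, 1: 1, 2: 4, 3: 9}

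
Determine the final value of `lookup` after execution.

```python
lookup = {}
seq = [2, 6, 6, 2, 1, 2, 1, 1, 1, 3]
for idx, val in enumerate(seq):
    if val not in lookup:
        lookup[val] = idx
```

Let's trace through this code step by step.

Initialize: lookup = {}
Initialize: seq = [2, 6, 6, 2, 1, 2, 1, 1, 1, 3]
Entering loop: for idx, val in enumerate(seq):

After execution: lookup = {2: 0, 6: 1, 1: 4, 3: 9}
{2: 0, 6: 1, 1: 4, 3: 9}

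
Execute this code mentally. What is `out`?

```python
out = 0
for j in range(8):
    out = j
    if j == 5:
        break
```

Let's trace through this code step by step.

Initialize: out = 0
Entering loop: for j in range(8):

After execution: out = 5
5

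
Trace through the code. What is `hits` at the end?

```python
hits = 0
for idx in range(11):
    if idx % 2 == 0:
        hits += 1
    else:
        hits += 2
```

Let's trace through this code step by step.

Initialize: hits = 0
Entering loop: for idx in range(11):

After execution: hits = 16
16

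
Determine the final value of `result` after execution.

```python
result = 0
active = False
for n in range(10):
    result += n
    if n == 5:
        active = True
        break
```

Let's trace through this code step by step.

Initialize: result = 0
Initialize: active = False
Entering loop: for n in range(10):

After execution: result = 15
15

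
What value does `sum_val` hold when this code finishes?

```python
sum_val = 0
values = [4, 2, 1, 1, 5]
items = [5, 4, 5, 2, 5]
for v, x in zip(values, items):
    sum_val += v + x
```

Let's trace through this code step by step.

Initialize: sum_val = 0
Initialize: values = [4, 2, 1, 1, 5]
Initialize: items = [5, 4, 5, 2, 5]
Entering loop: for v, x in zip(values, items):

After execution: sum_val = 34
34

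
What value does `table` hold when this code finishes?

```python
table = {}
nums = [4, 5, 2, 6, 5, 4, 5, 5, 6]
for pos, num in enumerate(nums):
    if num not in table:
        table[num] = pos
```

Let's trace through this code step by step.

Initialize: table = {}
Initialize: nums = [4, 5, 2, 6, 5, 4, 5, 5, 6]
Entering loop: for pos, num in enumerate(nums):

After execution: table = {4: 0, 5: 1, 2: 2, 6: 3}
{4: 0, 5: 1, 2: 2, 6: 3}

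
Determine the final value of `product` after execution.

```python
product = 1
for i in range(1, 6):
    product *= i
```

Let's trace through this code step by step.

Initialize: product = 1
Entering loop: for i in range(1, 6):

After execution: product = 120
120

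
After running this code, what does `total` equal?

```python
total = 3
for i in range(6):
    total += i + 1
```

Let's trace through this code step by step.

Initialize: total = 3
Entering loop: for i in range(6):

After execution: total = 24
24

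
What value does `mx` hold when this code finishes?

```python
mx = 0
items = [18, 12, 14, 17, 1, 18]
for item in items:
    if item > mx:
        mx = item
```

Let's trace through this code step by step.

Initialize: mx = 0
Initialize: items = [18, 12, 14, 17, 1, 18]
Entering loop: for item in items:

After execution: mx = 18
18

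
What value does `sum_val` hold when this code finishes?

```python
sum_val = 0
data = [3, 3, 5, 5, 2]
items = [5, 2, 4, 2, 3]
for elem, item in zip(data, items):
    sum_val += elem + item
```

Let's trace through this code step by step.

Initialize: sum_val = 0
Initialize: data = [3, 3, 5, 5, 2]
Initialize: items = [5, 2, 4, 2, 3]
Entering loop: for elem, item in zip(data, items):

After execution: sum_val = 34
34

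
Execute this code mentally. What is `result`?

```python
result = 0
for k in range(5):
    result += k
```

Let's trace through this code step by step.

Initialize: result = 0
Entering loop: for k in range(5):

After execution: result = 10
10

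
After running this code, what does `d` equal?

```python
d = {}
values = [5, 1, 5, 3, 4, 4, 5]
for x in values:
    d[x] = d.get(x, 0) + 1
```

Let's trace through this code step by step.

Initialize: d = {}
Initialize: values = [5, 1, 5, 3, 4, 4, 5]
Entering loop: for x in values:

After execution: d = {5: 3, 1: 1, 3: 1, 4: 2}
{5: 3, 1: 1, 3: 1, 4: 2}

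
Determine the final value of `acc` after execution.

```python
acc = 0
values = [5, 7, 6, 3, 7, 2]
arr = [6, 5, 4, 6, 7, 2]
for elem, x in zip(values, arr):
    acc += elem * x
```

Let's trace through this code step by step.

Initialize: acc = 0
Initialize: values = [5, 7, 6, 3, 7, 2]
Initialize: arr = [6, 5, 4, 6, 7, 2]
Entering loop: for elem, x in zip(values, arr):

After execution: acc = 160
160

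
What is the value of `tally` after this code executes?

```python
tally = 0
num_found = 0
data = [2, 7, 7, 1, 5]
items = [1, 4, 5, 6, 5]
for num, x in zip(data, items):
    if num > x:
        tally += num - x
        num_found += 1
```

Let's trace through this code step by step.

Initialize: tally = 0
Initialize: num_found = 0
Initialize: data = [2, 7, 7, 1, 5]
Initialize: items = [1, 4, 5, 6, 5]
Entering loop: for num, x in zip(data, items):

After execution: tally = 6
6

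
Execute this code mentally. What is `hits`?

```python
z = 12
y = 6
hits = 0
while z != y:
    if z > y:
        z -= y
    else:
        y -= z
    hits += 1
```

Let's trace through this code step by step.

Initialize: z = 12
Initialize: y = 6
Initialize: hits = 0
Entering loop: while z != y:

After execution: hits = 1
1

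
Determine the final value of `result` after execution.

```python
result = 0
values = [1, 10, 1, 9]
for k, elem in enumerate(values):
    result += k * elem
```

Let's trace through this code step by step.

Initialize: result = 0
Initialize: values = [1, 10, 1, 9]
Entering loop: for k, elem in enumerate(values):

After execution: result = 39
39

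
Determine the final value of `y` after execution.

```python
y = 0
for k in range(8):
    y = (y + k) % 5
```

Let's trace through this code step by step.

Initialize: y = 0
Entering loop: for k in range(8):

After execution: y = 3
3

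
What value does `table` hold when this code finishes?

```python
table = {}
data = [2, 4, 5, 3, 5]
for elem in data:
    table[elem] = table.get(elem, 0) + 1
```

Let's trace through this code step by step.

Initialize: table = {}
Initialize: data = [2, 4, 5, 3, 5]
Entering loop: for elem in data:

After execution: table = {2: 1, 4: 1, 5: 2, 3: 1}
{2: 1, 4: 1, 5: 2, 3: 1}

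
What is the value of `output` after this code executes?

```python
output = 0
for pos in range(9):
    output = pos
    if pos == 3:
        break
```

Let's trace through this code step by step.

Initialize: output = 0
Entering loop: for pos in range(9):

After execution: output = 3
3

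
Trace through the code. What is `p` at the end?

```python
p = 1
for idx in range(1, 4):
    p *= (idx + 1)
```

Let's trace through this code step by step.

Initialize: p = 1
Entering loop: for idx in range(1, 4):

After execution: p = 24
24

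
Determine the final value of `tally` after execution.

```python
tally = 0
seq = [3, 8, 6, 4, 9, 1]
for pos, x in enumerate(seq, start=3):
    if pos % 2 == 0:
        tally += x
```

Let's trace through this code step by step.

Initialize: tally = 0
Initialize: seq = [3, 8, 6, 4, 9, 1]
Entering loop: for pos, x in enumerate(seq, start=3):

After execution: tally = 13
13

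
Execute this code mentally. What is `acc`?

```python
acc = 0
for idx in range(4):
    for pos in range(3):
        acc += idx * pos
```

Let's trace through this code step by step.

Initialize: acc = 0
Entering loop: for idx in range(4):

After execution: acc = 18
18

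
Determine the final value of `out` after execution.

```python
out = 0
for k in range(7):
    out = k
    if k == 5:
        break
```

Let's trace through this code step by step.

Initialize: out = 0
Entering loop: for k in range(7):

After execution: out = 5
5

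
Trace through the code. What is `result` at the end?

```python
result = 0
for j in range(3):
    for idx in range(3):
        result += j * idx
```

Let's trace through this code step by step.

Initialize: result = 0
Entering loop: for j in range(3):

After execution: result = 9
9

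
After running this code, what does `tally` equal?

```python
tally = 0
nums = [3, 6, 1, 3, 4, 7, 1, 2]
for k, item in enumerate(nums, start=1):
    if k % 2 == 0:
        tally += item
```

Let's trace through this code step by step.

Initialize: tally = 0
Initialize: nums = [3, 6, 1, 3, 4, 7, 1, 2]
Entering loop: for k, item in enumerate(nums, start=1):

After execution: tally = 18
18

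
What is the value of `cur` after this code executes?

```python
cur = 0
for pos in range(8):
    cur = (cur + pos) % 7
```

Let's trace through this code step by step.

Initialize: cur = 0
Entering loop: for pos in range(8):

After execution: cur = 0
0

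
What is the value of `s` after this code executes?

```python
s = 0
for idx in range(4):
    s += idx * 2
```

Let's trace through this code step by step.

Initialize: s = 0
Entering loop: for idx in range(4):

After execution: s = 12
12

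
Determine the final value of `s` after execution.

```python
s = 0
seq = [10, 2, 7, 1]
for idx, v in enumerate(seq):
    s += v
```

Let's trace through this code step by step.

Initialize: s = 0
Initialize: seq = [10, 2, 7, 1]
Entering loop: for idx, v in enumerate(seq):

After execution: s = 20
20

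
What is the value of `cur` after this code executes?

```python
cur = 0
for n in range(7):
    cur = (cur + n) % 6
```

Let's trace through this code step by step.

Initialize: cur = 0
Entering loop: for n in range(7):

After execution: cur = 3
3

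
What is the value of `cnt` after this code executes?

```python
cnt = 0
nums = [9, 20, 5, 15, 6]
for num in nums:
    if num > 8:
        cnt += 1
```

Let's trace through this code step by step.

Initialize: cnt = 0
Initialize: nums = [9, 20, 5, 15, 6]
Entering loop: for num in nums:

After execution: cnt = 3
3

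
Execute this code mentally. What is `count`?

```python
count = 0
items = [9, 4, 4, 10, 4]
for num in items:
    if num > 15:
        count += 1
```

Let's trace through this code step by step.

Initialize: count = 0
Initialize: items = [9, 4, 4, 10, 4]
Entering loop: for num in items:

After execution: count = 0
0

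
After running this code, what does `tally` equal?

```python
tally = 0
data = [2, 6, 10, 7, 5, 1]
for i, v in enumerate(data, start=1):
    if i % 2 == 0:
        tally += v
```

Let's trace through this code step by step.

Initialize: tally = 0
Initialize: data = [2, 6, 10, 7, 5, 1]
Entering loop: for i, v in enumerate(data, start=1):

After execution: tally = 14
14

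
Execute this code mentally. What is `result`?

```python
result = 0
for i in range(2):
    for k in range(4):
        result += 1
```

Let's trace through this code step by step.

Initialize: result = 0
Entering loop: for i in range(2):

After execution: result = 8
8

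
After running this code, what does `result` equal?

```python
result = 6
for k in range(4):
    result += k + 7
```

Let's trace through this code step by step.

Initialize: result = 6
Entering loop: for k in range(4):

After execution: result = 40
40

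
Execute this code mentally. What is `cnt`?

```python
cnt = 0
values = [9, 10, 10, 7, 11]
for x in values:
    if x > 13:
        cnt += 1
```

Let's trace through this code step by step.

Initialize: cnt = 0
Initialize: values = [9, 10, 10, 7, 11]
Entering loop: for x in values:

After execution: cnt = 0
0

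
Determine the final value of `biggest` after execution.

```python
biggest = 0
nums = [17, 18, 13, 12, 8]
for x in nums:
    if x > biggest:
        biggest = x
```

Let's trace through this code step by step.

Initialize: biggest = 0
Initialize: nums = [17, 18, 13, 12, 8]
Entering loop: for x in nums:

After execution: biggest = 18
18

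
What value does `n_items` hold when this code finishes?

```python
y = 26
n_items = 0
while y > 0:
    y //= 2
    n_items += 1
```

Let's trace through this code step by step.

Initialize: y = 26
Initialize: n_items = 0
Entering loop: while y > 0:

After execution: n_items = 5
5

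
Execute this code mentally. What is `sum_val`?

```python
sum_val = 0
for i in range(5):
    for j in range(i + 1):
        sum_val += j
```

Let's trace through this code step by step.

Initialize: sum_val = 0
Entering loop: for i in range(5):

After execution: sum_val = 20
20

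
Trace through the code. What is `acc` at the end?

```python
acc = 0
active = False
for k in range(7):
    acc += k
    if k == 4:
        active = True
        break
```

Let's trace through this code step by step.

Initialize: acc = 0
Initialize: active = False
Entering loop: for k in range(7):

After execution: acc = 10
10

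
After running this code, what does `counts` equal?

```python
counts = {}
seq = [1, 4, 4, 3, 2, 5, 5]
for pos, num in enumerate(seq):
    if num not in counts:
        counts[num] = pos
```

Let's trace through this code step by step.

Initialize: counts = {}
Initialize: seq = [1, 4, 4, 3, 2, 5, 5]
Entering loop: for pos, num in enumerate(seq):

After execution: counts = {1: 0, 4: 1, 3: 3, 2: 4, 5: 5}
{1: 0, 4: 1, 3: 3, 2: 4, 5: 5}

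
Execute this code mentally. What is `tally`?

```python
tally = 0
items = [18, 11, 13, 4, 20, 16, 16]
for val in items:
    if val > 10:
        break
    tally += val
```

Let's trace through this code step by step.

Initialize: tally = 0
Initialize: items = [18, 11, 13, 4, 20, 16, 16]
Entering loop: for val in items:

After execution: tally = 0
0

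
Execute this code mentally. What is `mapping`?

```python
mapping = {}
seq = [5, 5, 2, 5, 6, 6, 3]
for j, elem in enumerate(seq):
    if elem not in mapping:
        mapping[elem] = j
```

Let's trace through this code step by step.

Initialize: mapping = {}
Initialize: seq = [5, 5, 2, 5, 6, 6, 3]
Entering loop: for j, elem in enumerate(seq):

After execution: mapping = {5: 0, 2: 2, 6: 4, 3: 6}
{5: 0, 2: 2, 6: 4, 3: 6}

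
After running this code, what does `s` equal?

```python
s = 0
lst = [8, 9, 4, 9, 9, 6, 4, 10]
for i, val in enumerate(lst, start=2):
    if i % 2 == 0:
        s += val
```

Let's trace through this code step by step.

Initialize: s = 0
Initialize: lst = [8, 9, 4, 9, 9, 6, 4, 10]
Entering loop: for i, val in enumerate(lst, start=2):

After execution: s = 25
25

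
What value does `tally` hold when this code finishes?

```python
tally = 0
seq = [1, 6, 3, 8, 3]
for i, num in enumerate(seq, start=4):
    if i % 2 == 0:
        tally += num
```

Let's trace through this code step by step.

Initialize: tally = 0
Initialize: seq = [1, 6, 3, 8, 3]
Entering loop: for i, num in enumerate(seq, start=4):

After execution: tally = 7
7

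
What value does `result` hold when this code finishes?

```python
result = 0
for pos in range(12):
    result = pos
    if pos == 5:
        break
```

Let's trace through this code step by step.

Initialize: result = 0
Entering loop: for pos in range(12):

After execution: result = 5
5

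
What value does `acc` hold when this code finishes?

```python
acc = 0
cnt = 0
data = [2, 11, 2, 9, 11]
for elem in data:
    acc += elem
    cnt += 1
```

Let's trace through this code step by step.

Initialize: acc = 0
Initialize: cnt = 0
Initialize: data = [2, 11, 2, 9, 11]
Entering loop: for elem in data:

After execution: acc = 35
35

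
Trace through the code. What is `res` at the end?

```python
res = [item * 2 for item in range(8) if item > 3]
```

Let's trace through this code step by step.

Initialize: res = [item * 2 for item in range(8) if item > 3]

After execution: res = [8, 10, 12, 14]
[8, 10, 12, 14]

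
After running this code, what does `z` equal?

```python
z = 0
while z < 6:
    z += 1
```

Let's trace through this code step by step.

Initialize: z = 0
Entering loop: while z < 6:

After execution: z = 6
6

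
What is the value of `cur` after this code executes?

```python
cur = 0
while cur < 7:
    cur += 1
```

Let's trace through this code step by step.

Initialize: cur = 0
Entering loop: while cur < 7:

After execution: cur = 7
7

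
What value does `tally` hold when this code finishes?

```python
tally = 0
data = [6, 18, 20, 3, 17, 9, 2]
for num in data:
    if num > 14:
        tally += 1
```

Let's trace through this code step by step.

Initialize: tally = 0
Initialize: data = [6, 18, 20, 3, 17, 9, 2]
Entering loop: for num in data:

After execution: tally = 3
3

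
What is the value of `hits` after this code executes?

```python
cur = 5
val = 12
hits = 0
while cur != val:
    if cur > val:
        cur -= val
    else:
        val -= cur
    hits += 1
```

Let's trace through this code step by step.

Initialize: cur = 5
Initialize: val = 12
Initialize: hits = 0
Entering loop: while cur != val:

After execution: hits = 5
5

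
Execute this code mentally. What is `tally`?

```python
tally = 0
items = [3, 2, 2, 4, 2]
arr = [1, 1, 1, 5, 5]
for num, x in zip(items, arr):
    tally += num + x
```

Let's trace through this code step by step.

Initialize: tally = 0
Initialize: items = [3, 2, 2, 4, 2]
Initialize: arr = [1, 1, 1, 5, 5]
Entering loop: for num, x in zip(items, arr):

After execution: tally = 26
26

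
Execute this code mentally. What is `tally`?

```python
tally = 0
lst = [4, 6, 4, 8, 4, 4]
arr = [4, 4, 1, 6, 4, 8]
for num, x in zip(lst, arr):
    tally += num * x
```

Let's trace through this code step by step.

Initialize: tally = 0
Initialize: lst = [4, 6, 4, 8, 4, 4]
Initialize: arr = [4, 4, 1, 6, 4, 8]
Entering loop: for num, x in zip(lst, arr):

After execution: tally = 140
140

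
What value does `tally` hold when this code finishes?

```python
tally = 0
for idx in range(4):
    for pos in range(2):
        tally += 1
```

Let's trace through this code step by step.

Initialize: tally = 0
Entering loop: for idx in range(4):

After execution: tally = 8
8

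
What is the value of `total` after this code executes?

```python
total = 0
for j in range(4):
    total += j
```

Let's trace through this code step by step.

Initialize: total = 0
Entering loop: for j in range(4):

After execution: total = 6
6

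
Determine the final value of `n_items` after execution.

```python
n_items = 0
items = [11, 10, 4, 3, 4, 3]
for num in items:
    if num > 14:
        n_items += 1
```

Let's trace through this code step by step.

Initialize: n_items = 0
Initialize: items = [11, 10, 4, 3, 4, 3]
Entering loop: for num in items:

After execution: n_items = 0
0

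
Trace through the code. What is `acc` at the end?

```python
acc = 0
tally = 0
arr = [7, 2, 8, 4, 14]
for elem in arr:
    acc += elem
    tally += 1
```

Let's trace through this code step by step.

Initialize: acc = 0
Initialize: tally = 0
Initialize: arr = [7, 2, 8, 4, 14]
Entering loop: for elem in arr:

After execution: acc = 35
35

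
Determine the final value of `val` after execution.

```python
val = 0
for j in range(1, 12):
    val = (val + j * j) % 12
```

Let's trace through this code step by step.

Initialize: val = 0
Entering loop: for j in range(1, 12):

After execution: val = 2
2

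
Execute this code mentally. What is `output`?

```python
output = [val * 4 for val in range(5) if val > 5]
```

Let's trace through this code step by step.

Initialize: output = [val * 4 for val in range(5) if val > 5]

After execution: output = []
[]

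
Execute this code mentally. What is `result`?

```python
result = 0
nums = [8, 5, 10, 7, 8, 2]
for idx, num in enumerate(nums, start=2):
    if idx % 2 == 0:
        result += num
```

Let's trace through this code step by step.

Initialize: result = 0
Initialize: nums = [8, 5, 10, 7, 8, 2]
Entering loop: for idx, num in enumerate(nums, start=2):

After execution: result = 26
26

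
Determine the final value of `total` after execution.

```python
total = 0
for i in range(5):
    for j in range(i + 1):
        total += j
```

Let's trace through this code step by step.

Initialize: total = 0
Entering loop: for i in range(5):

After execution: total = 20
20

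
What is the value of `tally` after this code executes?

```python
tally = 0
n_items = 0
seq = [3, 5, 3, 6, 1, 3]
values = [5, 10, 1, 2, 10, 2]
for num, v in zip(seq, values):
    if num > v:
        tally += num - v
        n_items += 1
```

Let's trace through this code step by step.

Initialize: tally = 0
Initialize: n_items = 0
Initialize: seq = [3, 5, 3, 6, 1, 3]
Initialize: values = [5, 10, 1, 2, 10, 2]
Entering loop: for num, v in zip(seq, values):

After execution: tally = 7
7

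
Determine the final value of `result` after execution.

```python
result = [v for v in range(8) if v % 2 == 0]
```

Let's trace through this code step by step.

Initialize: result = [v for v in range(8) if v % 2 == 0]

After execution: result = [0, 2, 4, 6]
[0, 2, 4, 6]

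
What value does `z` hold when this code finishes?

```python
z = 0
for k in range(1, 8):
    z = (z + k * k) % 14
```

Let's trace through this code step by step.

Initialize: z = 0
Entering loop: for k in range(1, 8):

After execution: z = 0
0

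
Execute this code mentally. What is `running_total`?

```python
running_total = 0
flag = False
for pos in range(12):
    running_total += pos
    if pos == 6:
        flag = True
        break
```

Let's trace through this code step by step.

Initialize: running_total = 0
Initialize: flag = False
Entering loop: for pos in range(12):

After execution: running_total = 21
21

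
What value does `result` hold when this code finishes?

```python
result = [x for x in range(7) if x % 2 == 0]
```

Let's trace through this code step by step.

Initialize: result = [x for x in range(7) if x % 2 == 0]

After execution: result = [0, 2, 4, 6]
[0, 2, 4, 6]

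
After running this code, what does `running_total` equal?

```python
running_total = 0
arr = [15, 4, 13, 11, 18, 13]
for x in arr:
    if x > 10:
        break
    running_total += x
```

Let's trace through this code step by step.

Initialize: running_total = 0
Initialize: arr = [15, 4, 13, 11, 18, 13]
Entering loop: for x in arr:

After execution: running_total = 0
0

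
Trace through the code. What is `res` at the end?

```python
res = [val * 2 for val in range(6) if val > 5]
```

Let's trace through this code step by step.

Initialize: res = [val * 2 for val in range(6) if val > 5]

After execution: res = []
[]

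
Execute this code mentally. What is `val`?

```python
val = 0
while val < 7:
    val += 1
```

Let's trace through this code step by step.

Initialize: val = 0
Entering loop: while val < 7:

After execution: val = 7
7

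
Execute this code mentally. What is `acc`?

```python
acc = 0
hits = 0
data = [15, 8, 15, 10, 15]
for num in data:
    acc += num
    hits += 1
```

Let's trace through this code step by step.

Initialize: acc = 0
Initialize: hits = 0
Initialize: data = [15, 8, 15, 10, 15]
Entering loop: for num in data:

After execution: acc = 63
63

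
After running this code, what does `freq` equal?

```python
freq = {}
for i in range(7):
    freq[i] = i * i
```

Let's trace through this code step by step.

Initialize: freq = {}
Entering loop: for i in range(7):

After execution: freq = {0: 0, 1: 1, 2: 4, 3: 9, 4: 16, 5: 25, 6: 36}
{0: 0, 1: 1, 2: 4, 3: 9, 4: 16, 5: 25, 6: 36}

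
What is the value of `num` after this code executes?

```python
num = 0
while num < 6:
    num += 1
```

Let's trace through this code step by step.

Initialize: num = 0
Entering loop: while num < 6:

After execution: num = 6
6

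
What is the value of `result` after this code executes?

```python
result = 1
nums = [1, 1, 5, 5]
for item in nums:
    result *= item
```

Let's trace through this code step by step.

Initialize: result = 1
Initialize: nums = [1, 1, 5, 5]
Entering loop: for item in nums:

After execution: result = 25
25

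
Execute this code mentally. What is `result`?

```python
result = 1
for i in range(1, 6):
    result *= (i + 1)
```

Let's trace through this code step by step.

Initialize: result = 1
Entering loop: for i in range(1, 6):

After execution: result = 720
720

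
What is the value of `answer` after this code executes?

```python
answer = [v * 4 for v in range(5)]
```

Let's trace through this code step by step.

Initialize: answer = [v * 4 for v in range(5)]

After execution: answer = [0, 4, 8, 12, 16]
[0, 4, 8, 12, 16]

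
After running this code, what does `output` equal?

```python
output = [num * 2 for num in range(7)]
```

Let's trace through this code step by step.

Initialize: output = [num * 2 for num in range(7)]

After execution: output = [0, 2, 4, 6, 8, 10, 12]
[0, 2, 4, 6, 8, 10, 12]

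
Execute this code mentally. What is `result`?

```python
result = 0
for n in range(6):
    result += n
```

Let's trace through this code step by step.

Initialize: result = 0
Entering loop: for n in range(6):

After execution: result = 15
15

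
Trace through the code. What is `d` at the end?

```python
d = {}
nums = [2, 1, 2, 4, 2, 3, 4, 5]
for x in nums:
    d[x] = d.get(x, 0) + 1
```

Let's trace through this code step by step.

Initialize: d = {}
Initialize: nums = [2, 1, 2, 4, 2, 3, 4, 5]
Entering loop: for x in nums:

After execution: d = {2: 3, 1: 1, 4: 2, 3: 1, 5: 1}
{2: 3, 1: 1, 4: 2, 3: 1, 5: 1}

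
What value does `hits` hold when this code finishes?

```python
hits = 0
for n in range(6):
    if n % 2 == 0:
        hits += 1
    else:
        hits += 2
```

Let's trace through this code step by step.

Initialize: hits = 0
Entering loop: for n in range(6):

After execution: hits = 9
9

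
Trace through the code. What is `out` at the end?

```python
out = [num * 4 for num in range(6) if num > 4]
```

Let's trace through this code step by step.

Initialize: out = [num * 4 for num in range(6) if num > 4]

After execution: out = [20]
[20]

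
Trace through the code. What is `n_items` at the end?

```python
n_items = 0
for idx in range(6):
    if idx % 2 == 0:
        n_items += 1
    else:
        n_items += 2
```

Let's trace through this code step by step.

Initialize: n_items = 0
Entering loop: for idx in range(6):

After execution: n_items = 9
9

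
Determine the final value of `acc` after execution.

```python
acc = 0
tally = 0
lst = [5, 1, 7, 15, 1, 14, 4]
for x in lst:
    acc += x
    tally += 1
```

Let's trace through this code step by step.

Initialize: acc = 0
Initialize: tally = 0
Initialize: lst = [5, 1, 7, 15, 1, 14, 4]
Entering loop: for x in lst:

After execution: acc = 47
47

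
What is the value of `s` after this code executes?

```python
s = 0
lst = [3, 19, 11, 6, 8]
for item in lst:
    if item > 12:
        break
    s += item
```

Let's trace through this code step by step.

Initialize: s = 0
Initialize: lst = [3, 19, 11, 6, 8]
Entering loop: for item in lst:

After execution: s = 3
3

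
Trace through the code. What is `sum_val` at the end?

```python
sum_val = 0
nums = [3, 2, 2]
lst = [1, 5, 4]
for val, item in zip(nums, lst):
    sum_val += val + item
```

Let's trace through this code step by step.

Initialize: sum_val = 0
Initialize: nums = [3, 2, 2]
Initialize: lst = [1, 5, 4]
Entering loop: for val, item in zip(nums, lst):

After execution: sum_val = 17
17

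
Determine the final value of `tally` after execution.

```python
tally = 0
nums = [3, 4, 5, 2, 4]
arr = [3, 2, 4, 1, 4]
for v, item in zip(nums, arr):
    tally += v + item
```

Let's trace through this code step by step.

Initialize: tally = 0
Initialize: nums = [3, 4, 5, 2, 4]
Initialize: arr = [3, 2, 4, 1, 4]
Entering loop: for v, item in zip(nums, arr):

After execution: tally = 32
32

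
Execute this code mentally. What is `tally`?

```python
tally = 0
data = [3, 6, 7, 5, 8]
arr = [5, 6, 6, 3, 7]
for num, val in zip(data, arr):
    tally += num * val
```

Let's trace through this code step by step.

Initialize: tally = 0
Initialize: data = [3, 6, 7, 5, 8]
Initialize: arr = [5, 6, 6, 3, 7]
Entering loop: for num, val in zip(data, arr):

After execution: tally = 164
164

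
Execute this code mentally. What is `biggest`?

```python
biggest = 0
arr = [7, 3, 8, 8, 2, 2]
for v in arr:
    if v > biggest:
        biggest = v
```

Let's trace through this code step by step.

Initialize: biggest = 0
Initialize: arr = [7, 3, 8, 8, 2, 2]
Entering loop: for v in arr:

After execution: biggest = 8
8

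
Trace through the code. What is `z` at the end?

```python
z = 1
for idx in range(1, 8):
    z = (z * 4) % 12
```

Let's trace through this code step by step.

Initialize: z = 1
Entering loop: for idx in range(1, 8):

After execution: z = 4
4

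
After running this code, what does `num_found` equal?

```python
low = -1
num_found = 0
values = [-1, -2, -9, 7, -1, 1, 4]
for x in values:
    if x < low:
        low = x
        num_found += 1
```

Let's trace through this code step by step.

Initialize: low = -1
Initialize: num_found = 0
Initialize: values = [-1, -2, -9, 7, -1, 1, 4]
Entering loop: for x in values:

After execution: num_found = 2
2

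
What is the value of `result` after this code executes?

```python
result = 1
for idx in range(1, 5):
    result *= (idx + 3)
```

Let's trace through this code step by step.

Initialize: result = 1
Entering loop: for idx in range(1, 5):

After execution: result = 840
840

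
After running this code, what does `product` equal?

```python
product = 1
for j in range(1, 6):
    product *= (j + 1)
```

Let's trace through this code step by step.

Initialize: product = 1
Entering loop: for j in range(1, 6):

After execution: product = 720
720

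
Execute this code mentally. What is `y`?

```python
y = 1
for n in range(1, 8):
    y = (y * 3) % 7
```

Let's trace through this code step by step.

Initialize: y = 1
Entering loop: for n in range(1, 8):

After execution: y = 3
3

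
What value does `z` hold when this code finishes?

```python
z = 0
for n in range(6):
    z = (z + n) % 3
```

Let's trace through this code step by step.

Initialize: z = 0
Entering loop: for n in range(6):

After execution: z = 0
0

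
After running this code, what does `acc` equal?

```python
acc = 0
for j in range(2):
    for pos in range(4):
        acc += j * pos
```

Let's trace through this code step by step.

Initialize: acc = 0
Entering loop: for j in range(2):

After execution: acc = 6
6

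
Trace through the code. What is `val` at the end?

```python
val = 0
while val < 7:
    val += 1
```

Let's trace through this code step by step.

Initialize: val = 0
Entering loop: while val < 7:

After execution: val = 7
7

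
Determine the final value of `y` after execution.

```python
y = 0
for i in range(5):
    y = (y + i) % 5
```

Let's trace through this code step by step.

Initialize: y = 0
Entering loop: for i in range(5):

After execution: y = 0
0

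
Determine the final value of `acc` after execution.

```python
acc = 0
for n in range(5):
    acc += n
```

Let's trace through this code step by step.

Initialize: acc = 0
Entering loop: for n in range(5):

After execution: acc = 10
10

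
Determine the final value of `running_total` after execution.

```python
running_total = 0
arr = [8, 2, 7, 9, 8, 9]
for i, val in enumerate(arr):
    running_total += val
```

Let's trace through this code step by step.

Initialize: running_total = 0
Initialize: arr = [8, 2, 7, 9, 8, 9]
Entering loop: for i, val in enumerate(arr):

After execution: running_total = 43
43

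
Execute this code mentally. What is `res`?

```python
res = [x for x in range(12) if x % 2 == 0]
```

Let's trace through this code step by step.

Initialize: res = [x for x in range(12) if x % 2 == 0]

After execution: res = [0, 2, 4, 6, 8, 10]
[0, 2, 4, 6, 8, 10]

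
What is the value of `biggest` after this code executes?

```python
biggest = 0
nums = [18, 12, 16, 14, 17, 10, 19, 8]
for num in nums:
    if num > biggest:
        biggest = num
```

Let's trace through this code step by step.

Initialize: biggest = 0
Initialize: nums = [18, 12, 16, 14, 17, 10, 19, 8]
Entering loop: for num in nums:

After execution: biggest = 19
19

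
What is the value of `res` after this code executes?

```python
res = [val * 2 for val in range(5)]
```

Let's trace through this code step by step.

Initialize: res = [val * 2 for val in range(5)]

After execution: res = [0, 2, 4, 6, 8]
[0, 2, 4, 6, 8]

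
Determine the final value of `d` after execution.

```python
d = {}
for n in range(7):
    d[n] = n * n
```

Let's trace through this code step by step.

Initialize: d = {}
Entering loop: for n in range(7):

After execution: d = {0: 0, 1: 1, 2: 4, 3: 9, 4: 16, 5: 25, 6: 36}
{0: 0, 1: 1, 2: 4, 3: 9, 4: 16, 5: 25, 6: 36}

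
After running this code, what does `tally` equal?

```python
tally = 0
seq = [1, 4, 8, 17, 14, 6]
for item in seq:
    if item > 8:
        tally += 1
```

Let's trace through this code step by step.

Initialize: tally = 0
Initialize: seq = [1, 4, 8, 17, 14, 6]
Entering loop: for item in seq:

After execution: tally = 2
2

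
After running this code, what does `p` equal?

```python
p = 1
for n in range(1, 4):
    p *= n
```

Let's trace through this code step by step.

Initialize: p = 1
Entering loop: for n in range(1, 4):

After execution: p = 6
6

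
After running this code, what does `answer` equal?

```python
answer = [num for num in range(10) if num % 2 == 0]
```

Let's trace through this code step by step.

Initialize: answer = [num for num in range(10) if num % 2 == 0]

After execution: answer = [0, 2, 4, 6, 8]
[0, 2, 4, 6, 8]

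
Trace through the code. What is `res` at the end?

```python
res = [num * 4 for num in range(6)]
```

Let's trace through this code step by step.

Initialize: res = [num * 4 for num in range(6)]

After execution: res = [0, 4, 8, 12, 16, 20]
[0, 4, 8, 12, 16, 20]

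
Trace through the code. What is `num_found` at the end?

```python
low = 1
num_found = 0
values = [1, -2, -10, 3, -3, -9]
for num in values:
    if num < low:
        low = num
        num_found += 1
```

Let's trace through this code step by step.

Initialize: low = 1
Initialize: num_found = 0
Initialize: values = [1, -2, -10, 3, -3, -9]
Entering loop: for num in values:

After execution: num_found = 2
2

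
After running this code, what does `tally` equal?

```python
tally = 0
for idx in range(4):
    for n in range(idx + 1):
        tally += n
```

Let's trace through this code step by step.

Initialize: tally = 0
Entering loop: for idx in range(4):

After execution: tally = 10
10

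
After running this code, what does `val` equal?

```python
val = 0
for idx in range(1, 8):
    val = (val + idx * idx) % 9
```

Let's trace through this code step by step.

Initialize: val = 0
Entering loop: for idx in range(1, 8):

After execution: val = 5
5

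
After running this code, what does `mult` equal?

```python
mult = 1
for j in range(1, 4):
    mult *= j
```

Let's trace through this code step by step.

Initialize: mult = 1
Entering loop: for j in range(1, 4):

After execution: mult = 6
6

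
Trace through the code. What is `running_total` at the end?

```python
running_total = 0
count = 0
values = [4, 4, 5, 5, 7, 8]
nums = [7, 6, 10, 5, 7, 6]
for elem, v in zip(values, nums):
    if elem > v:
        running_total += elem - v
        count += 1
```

Let's trace through this code step by step.

Initialize: running_total = 0
Initialize: count = 0
Initialize: values = [4, 4, 5, 5, 7, 8]
Initialize: nums = [7, 6, 10, 5, 7, 6]
Entering loop: for elem, v in zip(values, nums):

After execution: running_total = 2
2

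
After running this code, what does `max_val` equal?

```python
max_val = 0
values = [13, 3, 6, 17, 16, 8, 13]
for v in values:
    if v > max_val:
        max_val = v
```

Let's trace through this code step by step.

Initialize: max_val = 0
Initialize: values = [13, 3, 6, 17, 16, 8, 13]
Entering loop: for v in values:

After execution: max_val = 17
17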